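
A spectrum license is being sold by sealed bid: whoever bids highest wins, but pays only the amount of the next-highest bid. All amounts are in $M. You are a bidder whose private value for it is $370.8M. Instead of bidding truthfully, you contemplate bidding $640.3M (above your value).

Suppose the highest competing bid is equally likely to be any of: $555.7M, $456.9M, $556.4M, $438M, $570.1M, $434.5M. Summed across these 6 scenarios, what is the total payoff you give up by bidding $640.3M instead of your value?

$786.8M

The deviation costs you only when the competing bid falls strictly between $370.8M and $640.3M; elsewhere both bids give the same outcome.
$555.7M: truthful payoff $0M, deviation payoff −$184.9M → loss $184.9M.
$456.9M: truthful payoff $0M, deviation payoff −$86.1M → loss $86.1M.
$556.4M: truthful payoff $0M, deviation payoff −$185.6M → loss $185.6M.
$438M: truthful payoff $0M, deviation payoff −$67.2M → loss $67.2M.
$570.1M: truthful payoff $0M, deviation payoff −$199.3M → loss $199.3M.
$434.5M: truthful payoff $0M, deviation payoff −$63.7M → loss $63.7M.
Total loss = $184.9M + $86.1M + $185.6M + $67.2M + $199.3M + $63.7M = $786.8M.
In a second-price auction your bid sets only whether you win, not what you pay, so bidding your true value is weakly dominant.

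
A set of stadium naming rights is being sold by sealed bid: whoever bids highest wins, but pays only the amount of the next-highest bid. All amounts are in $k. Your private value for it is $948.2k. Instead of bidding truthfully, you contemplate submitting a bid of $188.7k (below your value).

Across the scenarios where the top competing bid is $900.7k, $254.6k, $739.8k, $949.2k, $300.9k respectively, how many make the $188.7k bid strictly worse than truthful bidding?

The deviation hurts exactly when the highest competing bid lies strictly between $188.7k and $948.2k — underbidding then forfeits a profitable win.
$900.7k: inside the interval → strictly worse (loss $47.5k).
$254.6k: inside the interval → strictly worse (loss $693.6k).
$739.8k: inside the interval → strictly worse (loss $208.4k).
$949.2k: above both → same outcome either way.
$300.9k: inside the interval → strictly worse (loss $647.3k).
Count: 4.

4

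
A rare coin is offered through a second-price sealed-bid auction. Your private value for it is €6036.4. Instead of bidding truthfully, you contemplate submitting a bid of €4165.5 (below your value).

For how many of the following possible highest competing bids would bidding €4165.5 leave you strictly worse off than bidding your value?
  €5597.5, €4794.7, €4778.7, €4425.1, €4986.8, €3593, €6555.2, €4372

6

The deviation hurts exactly when the highest competing bid lies strictly between €4165.5 and €6036.4 — underbidding then forfeits a profitable win.
€5597.5: inside the interval → strictly worse (loss €438.9).
€4794.7: inside the interval → strictly worse (loss €1241.7).
€4778.7: inside the interval → strictly worse (loss €1257.7).
€4425.1: inside the interval → strictly worse (loss €1611.3).
€4986.8: inside the interval → strictly worse (loss €1049.6).
€3593: below both → same outcome either way.
€6555.2: above both → same outcome either way.
€4372: inside the interval → strictly worse (loss €1664.4).
Count: 6.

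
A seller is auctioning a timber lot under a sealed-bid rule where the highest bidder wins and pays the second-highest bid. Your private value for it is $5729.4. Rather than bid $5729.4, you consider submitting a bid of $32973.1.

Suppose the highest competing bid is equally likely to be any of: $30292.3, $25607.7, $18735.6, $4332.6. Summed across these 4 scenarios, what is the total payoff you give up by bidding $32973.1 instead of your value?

$57447.4

The deviation costs you only when the competing bid falls strictly between $5729.4 and $32973.1; elsewhere both bids give the same outcome.
$30292.3: truthful payoff $0, deviation payoff −$24562.9 → loss $24562.9.
$25607.7: truthful payoff $0, deviation payoff −$19878.3 → loss $19878.3.
$18735.6: truthful payoff $0, deviation payoff −$13006.2 → loss $13006.2.
$4332.6: outcomes coincide → loss $0.
Total loss = $24562.9 + $19878.3 + $13006.2 = $57447.4.
In a second-price auction your bid sets only whether you win, not what you pay, so bidding your true value is weakly dominant.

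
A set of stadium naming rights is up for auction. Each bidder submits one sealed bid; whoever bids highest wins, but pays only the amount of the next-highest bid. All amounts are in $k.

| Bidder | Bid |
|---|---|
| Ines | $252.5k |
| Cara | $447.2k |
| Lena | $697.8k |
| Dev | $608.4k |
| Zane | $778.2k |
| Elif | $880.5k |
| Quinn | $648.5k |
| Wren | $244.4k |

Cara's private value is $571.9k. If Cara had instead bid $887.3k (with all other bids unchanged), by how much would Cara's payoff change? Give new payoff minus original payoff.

−$308.6k

The highest bid among the other bidders is $880.5k; Cara's bid doesn't change that.
Original bid $447.2k: Cara is not highest (top rival bid is $880.5k); payoff $0k.
Alternative bid $887.3k: Cara is highest, pays the top rival bid $880.5k; payoff $571.9k − $880.5k = −$308.6k.
Change in payoff = −$308.6k − ($0k) = −$308.6k.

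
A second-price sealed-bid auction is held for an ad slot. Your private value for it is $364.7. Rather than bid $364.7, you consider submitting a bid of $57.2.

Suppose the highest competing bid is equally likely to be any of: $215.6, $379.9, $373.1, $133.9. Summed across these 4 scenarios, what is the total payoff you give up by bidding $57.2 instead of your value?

The deviation costs you only when the competing bid falls strictly between $57.2 and $364.7; elsewhere both bids give the same outcome.
$215.6: truthful payoff $149.1, deviation payoff $0 → loss $149.1.
$379.9: outcomes coincide → loss $0.
$373.1: outcomes coincide → loss $0.
$133.9: truthful payoff $230.8, deviation payoff $0 → loss $230.8.
Total loss = $149.1 + $230.8 = $379.9.

$379.9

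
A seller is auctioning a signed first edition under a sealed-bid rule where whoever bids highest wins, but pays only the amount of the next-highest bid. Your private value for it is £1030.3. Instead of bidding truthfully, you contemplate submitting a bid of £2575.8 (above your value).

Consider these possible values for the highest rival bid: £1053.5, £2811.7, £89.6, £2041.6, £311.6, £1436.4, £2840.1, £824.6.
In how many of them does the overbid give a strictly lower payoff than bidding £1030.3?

The deviation hurts exactly when the highest competing bid lies strictly between £1030.3 and £2575.8 — overbidding then wins at a price above your value.
£1053.5: inside the interval → strictly worse (loss £23.2).
£2811.7: above both → same outcome either way.
£89.6: below both → same outcome either way.
£2041.6: inside the interval → strictly worse (loss £1011.3).
£311.6: below both → same outcome either way.
£1436.4: inside the interval → strictly worse (loss £406.1).
£2840.1: above both → same outcome either way.
£824.6: below both → same outcome either way.
Count: 3.

3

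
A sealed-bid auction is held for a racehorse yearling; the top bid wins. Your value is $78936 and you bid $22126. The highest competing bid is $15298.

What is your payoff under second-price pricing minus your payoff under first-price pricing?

$6828

You have the highest bid, so you win under either rule.
Second-price: pay $15298 → payoff $63638.
First-price: pay your own bid $22126 → payoff $56810.
Difference = $63638 − ($56810) = $6828.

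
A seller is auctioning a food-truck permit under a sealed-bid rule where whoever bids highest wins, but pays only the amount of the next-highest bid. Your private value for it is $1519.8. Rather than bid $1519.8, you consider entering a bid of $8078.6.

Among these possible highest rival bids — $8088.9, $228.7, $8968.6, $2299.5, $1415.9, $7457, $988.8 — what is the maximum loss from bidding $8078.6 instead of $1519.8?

$8088.9: same outcome either way → loss $0.
$228.7: same outcome either way → loss $0.
$8968.6: same outcome either way → loss $0.
$2299.5: truthful gives $0, deviation gives −$779.7 → loss $779.7.
$1415.9: same outcome either way → loss $0.
$7457: truthful gives $0, deviation gives −$5937.2 → loss $5937.2.
$988.8: same outcome either way → loss $0.
Maximum loss: $5937.2.

$5937.2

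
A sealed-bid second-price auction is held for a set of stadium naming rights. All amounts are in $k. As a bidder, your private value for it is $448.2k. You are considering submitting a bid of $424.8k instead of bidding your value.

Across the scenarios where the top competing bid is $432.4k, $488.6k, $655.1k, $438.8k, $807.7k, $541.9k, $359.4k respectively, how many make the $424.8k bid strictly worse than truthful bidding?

2

The deviation hurts exactly when the highest competing bid lies strictly between $424.8k and $448.2k — underbidding then forfeits a profitable win.
$432.4k: inside the interval → strictly worse (loss $15.8k).
$488.6k: above both → same outcome either way.
$655.1k: above both → same outcome either way.
$438.8k: inside the interval → strictly worse (loss $9.4k).
$807.7k: above both → same outcome either way.
$541.9k: above both → same outcome either way.
$359.4k: below both → same outcome either way.
Count: 2.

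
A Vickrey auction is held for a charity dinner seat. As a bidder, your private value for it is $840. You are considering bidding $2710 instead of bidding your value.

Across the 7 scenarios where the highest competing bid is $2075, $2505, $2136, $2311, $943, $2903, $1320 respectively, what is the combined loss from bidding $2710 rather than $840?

The deviation costs you only when the competing bid falls strictly between $840 and $2710; elsewhere both bids give the same outcome.
$2075: truthful payoff $0, deviation payoff −$1235 → loss $1235.
$2505: truthful payoff $0, deviation payoff −$1665 → loss $1665.
$2136: truthful payoff $0, deviation payoff −$1296 → loss $1296.
$2311: truthful payoff $0, deviation payoff −$1471 → loss $1471.
$943: truthful payoff $0, deviation payoff −$103 → loss $103.
$2903: outcomes coincide → loss $0.
$1320: truthful payoff $0, deviation payoff −$480 → loss $480.
Total loss = $1235 + $1665 + $1296 + $1471 + $103 + $480 = $6250.

$6250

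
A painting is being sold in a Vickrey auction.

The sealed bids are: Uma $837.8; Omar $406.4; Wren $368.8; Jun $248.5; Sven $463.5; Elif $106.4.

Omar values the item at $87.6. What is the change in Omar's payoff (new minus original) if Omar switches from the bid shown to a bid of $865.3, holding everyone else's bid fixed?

−$750.2

The highest bid among the other bidders is $837.8; Omar's bid doesn't change that.
Original bid $406.4: Omar is not highest (top rival bid is $837.8); payoff $0.
Alternative bid $865.3: Omar is highest, pays the top rival bid $837.8; payoff $87.6 − $837.8 = −$750.2.
Change in payoff = −$750.2 − ($0) = −$750.2.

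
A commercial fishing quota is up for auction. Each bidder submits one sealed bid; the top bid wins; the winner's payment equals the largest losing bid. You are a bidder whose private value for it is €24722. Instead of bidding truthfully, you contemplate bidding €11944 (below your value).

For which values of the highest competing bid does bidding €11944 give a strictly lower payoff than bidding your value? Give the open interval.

(€11944, €24722)

If the competing bid is below €11944, both bids win at the same price — no difference.
If it is above €24722, both bids lose — no difference.
If it lies strictly between €11944 and €24722, bidding your value wins at a price below your value (positive payoff) while bidding €11944 loses (payoff 0).
So the deviation strictly hurts on the open interval (€11944, €24722).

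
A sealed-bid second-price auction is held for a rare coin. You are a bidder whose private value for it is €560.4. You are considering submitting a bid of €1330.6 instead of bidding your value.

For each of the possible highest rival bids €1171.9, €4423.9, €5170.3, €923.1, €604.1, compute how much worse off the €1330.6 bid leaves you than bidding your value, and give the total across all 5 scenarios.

The deviation costs you only when the competing bid falls strictly between €560.4 and €1330.6; elsewhere both bids give the same outcome.
€1171.9: truthful payoff €0, deviation payoff −€611.5 → loss €611.5.
€4423.9: outcomes coincide → loss €0.
€5170.3: outcomes coincide → loss €0.
€923.1: truthful payoff €0, deviation payoff −€362.7 → loss €362.7.
€604.1: truthful payoff €0, deviation payoff −€43.7 → loss €43.7.
Total loss = €611.5 + €362.7 + €43.7 = €1017.9.

€1017.9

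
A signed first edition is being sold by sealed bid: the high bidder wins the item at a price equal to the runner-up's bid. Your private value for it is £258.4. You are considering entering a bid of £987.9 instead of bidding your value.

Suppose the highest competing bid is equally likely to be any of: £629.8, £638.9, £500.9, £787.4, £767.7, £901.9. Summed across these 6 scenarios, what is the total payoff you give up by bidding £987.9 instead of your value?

The deviation costs you only when the competing bid falls strictly between £258.4 and £987.9; elsewhere both bids give the same outcome.
£629.8: truthful payoff £0, deviation payoff −£371.4 → loss £371.4.
£638.9: truthful payoff £0, deviation payoff −£380.5 → loss £380.5.
£500.9: truthful payoff £0, deviation payoff −£242.5 → loss £242.5.
£787.4: truthful payoff £0, deviation payoff −£529 → loss £529.
£767.7: truthful payoff £0, deviation payoff −£509.3 → loss £509.3.
£901.9: truthful payoff £0, deviation payoff −£643.5 → loss £643.5.
Total loss = £371.4 + £380.5 + £242.5 + £529 + £509.3 + £643.5 = £2676.2.

£2676.2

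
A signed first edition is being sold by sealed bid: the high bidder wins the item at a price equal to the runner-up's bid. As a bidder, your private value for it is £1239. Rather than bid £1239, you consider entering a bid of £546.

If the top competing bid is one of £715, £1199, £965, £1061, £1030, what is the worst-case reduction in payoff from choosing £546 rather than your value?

£715: truthful gives £524, deviation gives £0 → loss £524.
£1199: truthful gives £40, deviation gives £0 → loss £40.
£965: truthful gives £274, deviation gives £0 → loss £274.
£1061: truthful gives £178, deviation gives £0 → loss £178.
£1030: truthful gives £209, deviation gives £0 → loss £209.
Maximum loss: £524.

£524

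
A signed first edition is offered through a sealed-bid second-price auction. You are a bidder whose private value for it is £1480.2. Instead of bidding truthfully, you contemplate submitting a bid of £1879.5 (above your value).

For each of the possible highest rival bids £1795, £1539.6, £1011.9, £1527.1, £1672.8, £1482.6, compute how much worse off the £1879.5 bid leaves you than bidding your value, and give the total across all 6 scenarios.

The deviation costs you only when the competing bid falls strictly between £1480.2 and £1879.5; elsewhere both bids give the same outcome.
£1795: truthful payoff £0, deviation payoff −£314.8 → loss £314.8.
£1539.6: truthful payoff £0, deviation payoff −£59.4 → loss £59.4.
£1011.9: outcomes coincide → loss £0.
£1527.1: truthful payoff £0, deviation payoff −£46.9 → loss £46.9.
£1672.8: truthful payoff £0, deviation payoff −£192.6 → loss £192.6.
£1482.6: truthful payoff £0, deviation payoff −£2.4 → loss £2.4.
Total loss = £314.8 + £59.4 + £46.9 + £192.6 + £2.4 = £616.1.

£616.1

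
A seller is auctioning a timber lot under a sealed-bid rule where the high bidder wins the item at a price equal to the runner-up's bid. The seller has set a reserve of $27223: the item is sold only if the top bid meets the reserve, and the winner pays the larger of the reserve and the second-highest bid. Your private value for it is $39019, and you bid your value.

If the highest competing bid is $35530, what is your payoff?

$3489

Your bid $39019 is the highest and exceeds the reserve.
Price = max(second-highest bid, reserve) = max($35530, $27223) = $35530.
Payoff = $39019 − $35530 = $3489.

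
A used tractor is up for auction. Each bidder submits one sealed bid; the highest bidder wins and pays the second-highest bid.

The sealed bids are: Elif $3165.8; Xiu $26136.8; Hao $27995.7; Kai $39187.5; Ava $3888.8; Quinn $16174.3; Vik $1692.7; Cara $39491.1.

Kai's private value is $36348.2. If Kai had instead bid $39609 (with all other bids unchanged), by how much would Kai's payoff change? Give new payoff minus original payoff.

The highest bid among the other bidders is $39491.1; Kai's bid doesn't change that.
Original bid $39187.5: Kai is not highest (top rival bid is $39491.1); payoff $0.
Alternative bid $39609: Kai is highest, pays the top rival bid $39491.1; payoff $36348.2 − $39491.1 = −$3142.9.
Change in payoff = −$3142.9 − ($0) = −$3142.9.

−$3142.9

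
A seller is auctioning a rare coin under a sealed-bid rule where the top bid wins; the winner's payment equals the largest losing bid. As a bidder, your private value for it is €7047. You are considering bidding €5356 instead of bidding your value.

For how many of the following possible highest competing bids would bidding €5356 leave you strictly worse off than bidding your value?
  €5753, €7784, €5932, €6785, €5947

The deviation hurts exactly when the highest competing bid lies strictly between €5356 and €7047 — underbidding then forfeits a profitable win.
€5753: inside the interval → strictly worse (loss €1294).
€7784: above both → same outcome either way.
€5932: inside the interval → strictly worse (loss €1115).
€6785: inside the interval → strictly worse (loss €262).
€5947: inside the interval → strictly worse (loss €1100).
Count: 4.

4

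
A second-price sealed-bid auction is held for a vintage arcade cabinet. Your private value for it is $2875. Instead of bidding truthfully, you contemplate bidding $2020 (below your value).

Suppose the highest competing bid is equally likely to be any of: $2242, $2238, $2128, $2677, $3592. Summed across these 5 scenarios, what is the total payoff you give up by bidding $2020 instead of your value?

The deviation costs you only when the competing bid falls strictly between $2020 and $2875; elsewhere both bids give the same outcome.
$2242: truthful payoff $633, deviation payoff $0 → loss $633.
$2238: truthful payoff $637, deviation payoff $0 → loss $637.
$2128: truthful payoff $747, deviation payoff $0 → loss $747.
$2677: truthful payoff $198, deviation payoff $0 → loss $198.
$3592: outcomes coincide → loss $0.
Total loss = $633 + $637 + $747 + $198 = $2215.
In a second-price auction your bid sets only whether you win, not what you pay, so bidding your true value is weakly dominant.

$2215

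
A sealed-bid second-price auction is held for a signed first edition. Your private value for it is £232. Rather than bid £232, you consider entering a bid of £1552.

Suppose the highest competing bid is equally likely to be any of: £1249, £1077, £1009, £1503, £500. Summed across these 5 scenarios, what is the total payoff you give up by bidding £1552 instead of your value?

£4178

The deviation costs you only when the competing bid falls strictly between £232 and £1552; elsewhere both bids give the same outcome.
£1249: truthful payoff £0, deviation payoff −£1017 → loss £1017.
£1077: truthful payoff £0, deviation payoff −£845 → loss £845.
£1009: truthful payoff £0, deviation payoff −£777 → loss £777.
£1503: truthful payoff £0, deviation payoff −£1271 → loss £1271.
£500: truthful payoff £0, deviation payoff −£268 → loss £268.
Total loss = £1017 + £845 + £777 + £1271 + £268 = £4178.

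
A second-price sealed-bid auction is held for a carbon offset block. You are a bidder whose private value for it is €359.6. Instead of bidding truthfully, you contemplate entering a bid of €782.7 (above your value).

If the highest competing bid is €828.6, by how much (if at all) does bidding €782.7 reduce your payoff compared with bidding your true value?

Bidding your value €359.6: you lose (since €359.6 < €828.6). Payoff €0.
Bidding €782.7: you lose. Payoff €0.
Difference = €0 − €0 = €0; both bids lead to the same outcome because the competing bid is above both your value and your alternative bid.

€0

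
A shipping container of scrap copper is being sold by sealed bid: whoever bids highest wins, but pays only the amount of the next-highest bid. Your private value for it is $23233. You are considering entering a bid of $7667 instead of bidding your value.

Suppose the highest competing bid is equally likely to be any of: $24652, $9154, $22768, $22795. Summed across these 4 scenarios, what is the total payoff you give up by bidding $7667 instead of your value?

$14982

The deviation costs you only when the competing bid falls strictly between $7667 and $23233; elsewhere both bids give the same outcome.
$24652: outcomes coincide → loss $0.
$9154: truthful payoff $14079, deviation payoff $0 → loss $14079.
$22768: truthful payoff $465, deviation payoff $0 → loss $465.
$22795: truthful payoff $438, deviation payoff $0 → loss $438.
Total loss = $14079 + $465 + $438 = $14982.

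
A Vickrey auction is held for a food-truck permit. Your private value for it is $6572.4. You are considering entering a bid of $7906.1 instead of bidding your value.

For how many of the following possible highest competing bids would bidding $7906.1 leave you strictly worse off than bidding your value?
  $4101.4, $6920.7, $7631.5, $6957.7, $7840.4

4

The deviation hurts exactly when the highest competing bid lies strictly between $6572.4 and $7906.1 — overbidding then wins at a price above your value.
$4101.4: below both → same outcome either way.
$6920.7: inside the interval → strictly worse (loss $348.3).
$7631.5: inside the interval → strictly worse (loss $1059.1).
$6957.7: inside the interval → strictly worse (loss $385.3).
$7840.4: inside the interval → strictly worse (loss $1268).
Count: 4.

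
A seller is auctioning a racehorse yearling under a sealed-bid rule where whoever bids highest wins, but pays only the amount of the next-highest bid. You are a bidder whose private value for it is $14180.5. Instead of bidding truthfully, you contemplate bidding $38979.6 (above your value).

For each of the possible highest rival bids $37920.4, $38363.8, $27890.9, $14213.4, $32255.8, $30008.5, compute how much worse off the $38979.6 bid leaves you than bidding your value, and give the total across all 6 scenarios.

The deviation costs you only when the competing bid falls strictly between $14180.5 and $38979.6; elsewhere both bids give the same outcome.
$37920.4: truthful payoff $0, deviation payoff −$23739.9 → loss $23739.9.
$38363.8: truthful payoff $0, deviation payoff −$24183.3 → loss $24183.3.
$27890.9: truthful payoff $0, deviation payoff −$13710.4 → loss $13710.4.
$14213.4: truthful payoff $0, deviation payoff −$32.9 → loss $32.9.
$32255.8: truthful payoff $0, deviation payoff −$18075.3 → loss $18075.3.
$30008.5: truthful payoff $0, deviation payoff −$15828 → loss $15828.
Total loss = $23739.9 + $24183.3 + $13710.4 + $32.9 + $18075.3 + $15828 = $95569.8.
Because the price is fixed by the runner-up's bid, deviating from your value can only change a good outcome into a bad one — never the reverse.

$95569.8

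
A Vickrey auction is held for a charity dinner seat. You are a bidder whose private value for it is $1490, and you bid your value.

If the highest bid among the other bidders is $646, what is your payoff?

$844

Your bid $1490 exceeds the highest competing bid $646, so you win.
In a second-price auction the winner pays the second-highest bid, $646.
Payoff = value − price = $1490 − $646 = $844.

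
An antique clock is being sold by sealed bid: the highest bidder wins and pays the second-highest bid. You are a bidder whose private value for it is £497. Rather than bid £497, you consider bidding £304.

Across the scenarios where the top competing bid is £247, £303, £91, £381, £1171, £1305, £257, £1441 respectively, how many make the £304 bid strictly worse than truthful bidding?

The deviation hurts exactly when the highest competing bid lies strictly between £304 and £497 — underbidding then forfeits a profitable win.
£247: below both → same outcome either way.
£303: below both → same outcome either way.
£91: below both → same outcome either way.
£381: inside the interval → strictly worse (loss £116).
£1171: above both → same outcome either way.
£1305: above both → same outcome either way.
£257: below both → same outcome either way.
£1441: above both → same outcome either way.
Count: 1.

1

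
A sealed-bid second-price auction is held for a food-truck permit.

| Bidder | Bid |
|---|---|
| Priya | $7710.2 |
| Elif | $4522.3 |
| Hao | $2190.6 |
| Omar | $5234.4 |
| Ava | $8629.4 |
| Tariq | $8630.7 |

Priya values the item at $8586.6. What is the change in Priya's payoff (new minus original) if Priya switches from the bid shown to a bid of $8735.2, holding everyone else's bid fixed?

−$44.1

The highest bid among the other bidders is $8630.7; Priya's bid doesn't change that.
Original bid $7710.2: Priya is not highest (top rival bid is $8630.7); payoff $0.
Alternative bid $8735.2: Priya is highest, pays the top rival bid $8630.7; payoff $8586.6 − $8630.7 = −$44.1.
Change in payoff = −$44.1 − ($0) = −$44.1.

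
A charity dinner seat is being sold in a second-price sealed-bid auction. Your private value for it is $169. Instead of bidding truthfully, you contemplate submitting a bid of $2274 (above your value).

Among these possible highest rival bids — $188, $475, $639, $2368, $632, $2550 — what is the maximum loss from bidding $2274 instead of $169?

$188: truthful gives $0, deviation gives −$19 → loss $19.
$475: truthful gives $0, deviation gives −$306 → loss $306.
$639: truthful gives $0, deviation gives −$470 → loss $470.
$2368: same outcome either way → loss $0.
$632: truthful gives $0, deviation gives −$463 → loss $463.
$2550: same outcome either way → loss $0.
Maximum loss: $470.

$470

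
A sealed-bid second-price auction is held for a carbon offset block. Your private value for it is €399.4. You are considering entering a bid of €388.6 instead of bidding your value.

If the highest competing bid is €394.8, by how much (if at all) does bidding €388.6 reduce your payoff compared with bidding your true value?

Bidding your value €399.4: you win (since €399.4 > €394.8) and pay €394.8. Payoff €4.6.
Bidding €388.6: you lose. Payoff €0.
The competing bid €394.8 lies between your shaded bid and your value, so underbidding forfeits an item you could have won at a profitable price.
Loss from deviating = €4.6 − (€0) = €4.6.

€4.6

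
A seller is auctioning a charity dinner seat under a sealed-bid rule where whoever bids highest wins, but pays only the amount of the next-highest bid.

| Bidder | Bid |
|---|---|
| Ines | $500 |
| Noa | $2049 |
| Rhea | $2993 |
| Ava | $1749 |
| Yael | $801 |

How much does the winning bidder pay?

Highest bid: Rhea at $2993, so Rhea wins.
Second-highest bid: Noa at $2049 — that is the price the winner pays.

$2049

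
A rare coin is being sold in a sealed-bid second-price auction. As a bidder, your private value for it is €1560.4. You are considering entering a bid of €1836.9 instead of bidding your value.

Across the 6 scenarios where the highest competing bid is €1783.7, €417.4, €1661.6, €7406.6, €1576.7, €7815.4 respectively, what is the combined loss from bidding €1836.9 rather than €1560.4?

The deviation costs you only when the competing bid falls strictly between €1560.4 and €1836.9; elsewhere both bids give the same outcome.
€1783.7: truthful payoff €0, deviation payoff −€223.3 → loss €223.3.
€417.4: outcomes coincide → loss €0.
€1661.6: truthful payoff €0, deviation payoff −€101.2 → loss €101.2.
€7406.6: outcomes coincide → loss €0.
€1576.7: truthful payoff €0, deviation payoff −€16.3 → loss €16.3.
€7815.4: outcomes coincide → loss €0.
Total loss = €223.3 + €101.2 + €16.3 = €340.8.

€340.8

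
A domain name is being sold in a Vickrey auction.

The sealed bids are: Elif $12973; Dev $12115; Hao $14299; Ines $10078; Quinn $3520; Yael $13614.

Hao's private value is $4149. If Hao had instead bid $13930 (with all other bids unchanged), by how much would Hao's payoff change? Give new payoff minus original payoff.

The highest bid among the other bidders is $13614; Hao's bid doesn't change that.
Original bid $14299: Hao is highest, pays the top rival bid $13614; payoff $4149 − $13614 = −$9465.
Alternative bid $13930: Hao is highest, pays the top rival bid $13614; payoff $4149 − $13614 = −$9465.
Change in payoff = −$9465 − (−$9465) = $0.

$0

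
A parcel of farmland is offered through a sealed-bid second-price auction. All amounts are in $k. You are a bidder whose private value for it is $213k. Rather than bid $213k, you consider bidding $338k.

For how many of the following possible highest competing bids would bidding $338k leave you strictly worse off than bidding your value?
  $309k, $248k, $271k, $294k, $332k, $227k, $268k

7

The deviation hurts exactly when the highest competing bid lies strictly between $213k and $338k — overbidding then wins at a price above your value.
$309k: inside the interval → strictly worse (loss $96k).
$248k: inside the interval → strictly worse (loss $35k).
$271k: inside the interval → strictly worse (loss $58k).
$294k: inside the interval → strictly worse (loss $81k).
$332k: inside the interval → strictly worse (loss $119k).
$227k: inside the interval → strictly worse (loss $14k).
$268k: inside the interval → strictly worse (loss $55k).
Count: 7.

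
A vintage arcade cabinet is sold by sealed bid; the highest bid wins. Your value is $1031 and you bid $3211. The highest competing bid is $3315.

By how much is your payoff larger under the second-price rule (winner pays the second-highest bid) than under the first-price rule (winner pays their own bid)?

Your bid $3211 is below $3315, so you lose under either rule.
Payoff is $0 in both cases; difference = $0.

$0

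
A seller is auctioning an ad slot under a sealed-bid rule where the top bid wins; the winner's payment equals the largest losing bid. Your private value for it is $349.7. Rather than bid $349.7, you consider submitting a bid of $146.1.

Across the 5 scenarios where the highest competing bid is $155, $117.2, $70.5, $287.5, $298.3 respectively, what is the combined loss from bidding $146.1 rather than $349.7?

The deviation costs you only when the competing bid falls strictly between $146.1 and $349.7; elsewhere both bids give the same outcome.
$155: truthful payoff $194.7, deviation payoff $0 → loss $194.7.
$117.2: outcomes coincide → loss $0.
$70.5: outcomes coincide → loss $0.
$287.5: truthful payoff $62.2, deviation payoff $0 → loss $62.2.
$298.3: truthful payoff $51.4, deviation payoff $0 → loss $51.4.
Total loss = $194.7 + $62.2 + $51.4 = $308.3.

$308.3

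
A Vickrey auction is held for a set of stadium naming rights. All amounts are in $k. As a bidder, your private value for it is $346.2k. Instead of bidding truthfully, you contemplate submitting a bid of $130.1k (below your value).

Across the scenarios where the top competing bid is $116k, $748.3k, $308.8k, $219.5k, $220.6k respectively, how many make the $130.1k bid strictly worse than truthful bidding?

3

The deviation hurts exactly when the highest competing bid lies strictly between $130.1k and $346.2k — underbidding then forfeits a profitable win.
$116k: below both → same outcome either way.
$748.3k: above both → same outcome either way.
$308.8k: inside the interval → strictly worse (loss $37.4k).
$219.5k: inside the interval → strictly worse (loss $126.7k).
$220.6k: inside the interval → strictly worse (loss $125.6k).
Count: 3.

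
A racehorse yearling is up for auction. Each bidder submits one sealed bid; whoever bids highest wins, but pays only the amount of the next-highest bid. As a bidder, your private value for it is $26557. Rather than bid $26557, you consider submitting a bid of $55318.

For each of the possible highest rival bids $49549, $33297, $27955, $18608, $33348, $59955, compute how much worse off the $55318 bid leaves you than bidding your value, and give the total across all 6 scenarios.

$37921

The deviation costs you only when the competing bid falls strictly between $26557 and $55318; elsewhere both bids give the same outcome.
$49549: truthful payoff $0, deviation payoff −$22992 → loss $22992.
$33297: truthful payoff $0, deviation payoff −$6740 → loss $6740.
$27955: truthful payoff $0, deviation payoff −$1398 → loss $1398.
$18608: outcomes coincide → loss $0.
$33348: truthful payoff $0, deviation payoff −$6791 → loss $6791.
$59955: outcomes coincide → loss $0.
Total loss = $22992 + $6740 + $1398 + $6791 = $37921.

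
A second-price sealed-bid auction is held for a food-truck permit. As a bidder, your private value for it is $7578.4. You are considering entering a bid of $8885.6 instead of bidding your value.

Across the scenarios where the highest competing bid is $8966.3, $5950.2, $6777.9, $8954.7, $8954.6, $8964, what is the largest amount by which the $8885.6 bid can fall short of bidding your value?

$0

$8966.3: same outcome either way → loss $0.
$5950.2: same outcome either way → loss $0.
$6777.9: same outcome either way → loss $0.
$8954.7: same outcome either way → loss $0.
$8954.6: same outcome either way → loss $0.
$8964: same outcome either way → loss $0.
Maximum loss: $0.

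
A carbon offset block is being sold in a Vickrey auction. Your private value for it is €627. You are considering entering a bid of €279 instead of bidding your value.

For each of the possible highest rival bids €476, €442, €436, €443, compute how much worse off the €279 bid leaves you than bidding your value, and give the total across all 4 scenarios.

The deviation costs you only when the competing bid falls strictly between €279 and €627; elsewhere both bids give the same outcome.
€476: truthful payoff €151, deviation payoff €0 → loss €151.
€442: truthful payoff €185, deviation payoff €0 → loss €185.
€436: truthful payoff €191, deviation payoff €0 → loss €191.
€443: truthful payoff €184, deviation payoff €0 → loss €184.
Total loss = €151 + €185 + €191 + €184 = €711.

€711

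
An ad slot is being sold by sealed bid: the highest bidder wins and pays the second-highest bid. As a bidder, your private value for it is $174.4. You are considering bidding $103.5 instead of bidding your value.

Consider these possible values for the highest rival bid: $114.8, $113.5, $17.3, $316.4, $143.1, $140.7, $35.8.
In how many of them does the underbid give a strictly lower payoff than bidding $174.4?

The deviation hurts exactly when the highest competing bid lies strictly between $103.5 and $174.4 — underbidding then forfeits a profitable win.
$114.8: inside the interval → strictly worse (loss $59.6).
$113.5: inside the interval → strictly worse (loss $60.9).
$17.3: below both → same outcome either way.
$316.4: above both → same outcome either way.
$143.1: inside the interval → strictly worse (loss $31.3).
$140.7: inside the interval → strictly worse (loss $33.7).
$35.8: below both → same outcome either way.
Count: 4.

4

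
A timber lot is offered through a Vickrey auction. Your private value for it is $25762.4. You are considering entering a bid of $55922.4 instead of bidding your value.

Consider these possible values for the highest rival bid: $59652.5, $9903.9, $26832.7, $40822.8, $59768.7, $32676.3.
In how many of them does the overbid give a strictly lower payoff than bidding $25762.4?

3

The deviation hurts exactly when the highest competing bid lies strictly between $25762.4 and $55922.4 — overbidding then wins at a price above your value.
$59652.5: above both → same outcome either way.
$9903.9: below both → same outcome either way.
$26832.7: inside the interval → strictly worse (loss $1070.3).
$40822.8: inside the interval → strictly worse (loss $15060.4).
$59768.7: above both → same outcome either way.
$32676.3: inside the interval → strictly worse (loss $6913.9).
Count: 3.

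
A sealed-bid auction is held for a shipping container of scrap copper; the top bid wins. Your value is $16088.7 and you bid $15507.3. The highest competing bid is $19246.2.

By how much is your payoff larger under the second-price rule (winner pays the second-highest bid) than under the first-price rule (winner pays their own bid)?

Your bid $15507.3 is below $19246.2, so you lose under either rule.
Payoff is $0 in both cases; difference = $0.

$0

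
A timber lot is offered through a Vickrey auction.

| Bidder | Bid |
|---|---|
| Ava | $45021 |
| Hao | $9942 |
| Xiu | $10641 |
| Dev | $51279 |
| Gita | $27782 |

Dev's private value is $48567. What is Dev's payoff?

Highest bid: Dev at $51279, so Dev wins.
Second-highest bid: Ava at $45021 — that is the price the winner pays.
Dev's payoff = value − price = $48567 − $45021 = $3546.

$3546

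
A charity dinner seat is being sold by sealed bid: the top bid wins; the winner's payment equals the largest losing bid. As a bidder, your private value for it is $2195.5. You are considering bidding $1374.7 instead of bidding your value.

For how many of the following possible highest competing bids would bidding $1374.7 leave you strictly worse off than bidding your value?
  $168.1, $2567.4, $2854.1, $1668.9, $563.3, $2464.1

The deviation hurts exactly when the highest competing bid lies strictly between $1374.7 and $2195.5 — underbidding then forfeits a profitable win.
$168.1: below both → same outcome either way.
$2567.4: above both → same outcome either way.
$2854.1: above both → same outcome either way.
$1668.9: inside the interval → strictly worse (loss $526.6).
$563.3: below both → same outcome either way.
$2464.1: above both → same outcome either way.
Count: 1.

1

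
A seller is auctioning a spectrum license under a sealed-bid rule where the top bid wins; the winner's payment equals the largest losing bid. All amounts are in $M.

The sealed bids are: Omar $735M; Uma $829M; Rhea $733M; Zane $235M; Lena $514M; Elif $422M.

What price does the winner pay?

$735M

Highest bid: Uma at $829M, so Uma wins.
Second-highest bid: Omar at $735M — that is the price the winner pays.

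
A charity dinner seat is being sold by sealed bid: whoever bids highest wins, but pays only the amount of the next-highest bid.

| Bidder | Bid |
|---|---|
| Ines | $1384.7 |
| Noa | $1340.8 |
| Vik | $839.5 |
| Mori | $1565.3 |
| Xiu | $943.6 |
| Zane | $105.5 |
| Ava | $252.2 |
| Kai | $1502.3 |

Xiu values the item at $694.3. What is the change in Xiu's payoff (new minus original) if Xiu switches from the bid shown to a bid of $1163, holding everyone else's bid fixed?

The highest bid among the other bidders is $1565.3; Xiu's bid doesn't change that.
Original bid $943.6: Xiu is not highest (top rival bid is $1565.3); payoff $0.
Alternative bid $1163: Xiu is not highest (top rival bid is $1565.3); payoff $0.
Change in payoff = $0 − ($0) = $0.

$0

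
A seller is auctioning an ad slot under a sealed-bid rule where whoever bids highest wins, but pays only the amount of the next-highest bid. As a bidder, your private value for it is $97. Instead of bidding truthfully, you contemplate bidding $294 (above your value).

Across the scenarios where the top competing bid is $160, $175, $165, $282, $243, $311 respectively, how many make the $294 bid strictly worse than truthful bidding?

5

The deviation hurts exactly when the highest competing bid lies strictly between $97 and $294 — overbidding then wins at a price above your value.
$160: inside the interval → strictly worse (loss $63).
$175: inside the interval → strictly worse (loss $78).
$165: inside the interval → strictly worse (loss $68).
$282: inside the interval → strictly worse (loss $185).
$243: inside the interval → strictly worse (loss $146).
$311: above both → same outcome either way.
Count: 5.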